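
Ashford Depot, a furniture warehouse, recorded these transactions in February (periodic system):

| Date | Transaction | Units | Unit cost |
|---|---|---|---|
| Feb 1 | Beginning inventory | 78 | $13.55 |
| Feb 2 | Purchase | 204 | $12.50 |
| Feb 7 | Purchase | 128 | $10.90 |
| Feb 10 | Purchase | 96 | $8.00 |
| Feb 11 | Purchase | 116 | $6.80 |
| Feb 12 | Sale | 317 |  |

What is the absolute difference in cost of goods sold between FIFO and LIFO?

$1,287.10

FIFO COGS: 78 @ $13.55 + 204 @ $12.50 + 35 @ $10.90 = $3,988.40
LIFO COGS: 116 @ $6.80 + 96 @ $8.00 + 105 @ $10.90 = $2,701.30
Difference = |$3,988.40 − $2,701.30| = $1,287.10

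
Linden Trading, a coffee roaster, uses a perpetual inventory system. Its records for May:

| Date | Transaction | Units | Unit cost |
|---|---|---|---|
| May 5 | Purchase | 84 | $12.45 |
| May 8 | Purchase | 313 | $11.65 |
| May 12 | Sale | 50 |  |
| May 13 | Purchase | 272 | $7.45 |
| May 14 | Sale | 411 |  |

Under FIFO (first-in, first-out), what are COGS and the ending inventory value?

COGS = $5,169.05; ending inventory = $1,549.60

May 12, 50 sold [FIFO — oldest first]: 50 @ $12.45 = $622.50
May 14, 411 sold [FIFO — oldest first]: 34 @ $12.45 + 313 @ $11.65 + 64 @ $7.45 = $4,546.55
Total COGS = $622.50 + $4,546.55 = $5,169.05
Ending inventory: 208 @ $7.45 = $1,549.60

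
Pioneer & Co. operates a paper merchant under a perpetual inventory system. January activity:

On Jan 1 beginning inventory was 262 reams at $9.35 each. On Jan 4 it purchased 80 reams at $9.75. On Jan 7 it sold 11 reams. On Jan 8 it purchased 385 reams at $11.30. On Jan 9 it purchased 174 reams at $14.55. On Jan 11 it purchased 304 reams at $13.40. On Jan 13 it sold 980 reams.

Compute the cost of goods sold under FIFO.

Jan 7, 11 sold [FIFO — oldest first]: 11 @ $9.35 = $102.85
Jan 13, 980 sold [FIFO — oldest first]: 251 @ $9.35 + 80 @ $9.75 + 385 @ $11.30 + 174 @ $14.55 + 90 @ $13.40 = $11,215.05
Total COGS = $102.85 + $11,215.05 = $11,317.90
Ending inventory: 214 @ $13.40 = $2,867.60

COGS = $11,317.90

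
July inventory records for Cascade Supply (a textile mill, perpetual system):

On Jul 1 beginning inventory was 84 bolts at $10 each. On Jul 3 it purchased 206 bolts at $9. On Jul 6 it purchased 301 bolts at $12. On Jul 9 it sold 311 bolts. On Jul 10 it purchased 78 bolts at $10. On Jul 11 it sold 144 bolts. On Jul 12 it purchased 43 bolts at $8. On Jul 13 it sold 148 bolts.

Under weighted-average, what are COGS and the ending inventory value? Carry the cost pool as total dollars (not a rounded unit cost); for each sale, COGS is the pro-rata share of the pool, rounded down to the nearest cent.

COGS = $6,328.90; ending inventory = $1,101.10

After Jul 1: 84 on hand, pool $840.00 (≈ $10.0000 each)
After Jul 3: 290 on hand, pool $2,694.00 (≈ $9.2897 each)
After Jul 6: 591 on hand, pool $6,306.00 (≈ $10.6701 each)
Jul 9, sell 311: 311/591 × $6,306.00 → $3,318.38
After Jul 10: 358 on hand, pool $3,767.62 (≈ $10.5241 each)
Jul 11, sell 144: 144/358 × $3,767.62 → $1,515.46
After Jul 12: 257 on hand, pool $2,596.16 (≈ $10.1018 each)
Jul 13, sell 148: 148/257 × $2,596.16 → $1,495.06
Total COGS = $3,318.38 + $1,515.46 + $1,495.06 = $6,328.90
Ending inventory (cost pool remaining) = $1,101.10
Check: goods available $7,430.00 = COGS $6,328.90 + ending $1,101.10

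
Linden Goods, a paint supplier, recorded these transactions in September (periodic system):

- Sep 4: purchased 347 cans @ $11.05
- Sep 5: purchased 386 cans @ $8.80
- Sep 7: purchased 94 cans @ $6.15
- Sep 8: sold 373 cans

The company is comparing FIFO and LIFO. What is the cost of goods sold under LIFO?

COGS = $3,033.30

FIFO COGS: 347 @ $11.05 + 26 @ $8.80 = $4,063.15
LIFO COGS: 94 @ $6.15 + 279 @ $8.80 = $3,033.30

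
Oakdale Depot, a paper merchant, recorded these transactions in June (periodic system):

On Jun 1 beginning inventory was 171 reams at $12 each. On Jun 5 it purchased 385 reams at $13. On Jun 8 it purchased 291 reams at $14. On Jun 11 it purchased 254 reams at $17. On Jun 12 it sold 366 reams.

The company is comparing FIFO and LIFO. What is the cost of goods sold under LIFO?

COGS = $5,886

FIFO COGS: 171 @ $12 + 195 @ $13 = $4,587
LIFO COGS: 254 @ $17 + 112 @ $14 = $5,886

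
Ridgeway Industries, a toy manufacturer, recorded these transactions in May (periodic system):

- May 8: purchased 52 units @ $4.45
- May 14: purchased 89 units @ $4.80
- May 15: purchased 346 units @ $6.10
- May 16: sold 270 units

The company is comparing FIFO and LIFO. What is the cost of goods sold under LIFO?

COGS = $1,647.00

FIFO COGS: 52 @ $4.45 + 89 @ $4.80 + 129 @ $6.10 = $1,445.50
LIFO COGS: 270 @ $6.10 = $1,647.00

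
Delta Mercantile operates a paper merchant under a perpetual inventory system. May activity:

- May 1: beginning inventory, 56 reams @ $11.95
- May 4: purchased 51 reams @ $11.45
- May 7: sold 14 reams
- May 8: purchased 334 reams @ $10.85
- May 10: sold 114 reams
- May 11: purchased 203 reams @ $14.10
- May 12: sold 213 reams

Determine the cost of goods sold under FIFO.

May 7, 14 sold [FIFO — oldest first]: 14 @ $11.95 = $167.30
May 10, 114 sold [FIFO — oldest first]: 42 @ $11.95 + 51 @ $11.45 + 21 @ $10.85 = $1,313.70
May 12, 213 sold [FIFO — oldest first]: 213 @ $10.85 = $2,311.05
Total COGS = $167.30 + $1,313.70 + $2,311.05 = $3,792.05
Ending inventory: 100 @ $10.85 + 203 @ $14.10 = $3,947.30

COGS = $3,792.05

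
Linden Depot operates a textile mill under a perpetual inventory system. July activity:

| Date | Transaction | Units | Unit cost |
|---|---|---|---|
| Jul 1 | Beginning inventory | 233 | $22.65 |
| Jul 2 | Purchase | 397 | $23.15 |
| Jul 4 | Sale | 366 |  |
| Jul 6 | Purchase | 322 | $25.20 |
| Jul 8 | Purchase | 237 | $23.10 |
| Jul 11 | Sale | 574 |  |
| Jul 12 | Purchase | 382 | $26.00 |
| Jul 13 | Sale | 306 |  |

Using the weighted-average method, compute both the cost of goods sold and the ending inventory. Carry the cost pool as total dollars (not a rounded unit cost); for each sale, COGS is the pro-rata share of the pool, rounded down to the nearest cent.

After Jul 1: 233 on hand, pool $5,277.45 (≈ $22.6500 each)
After Jul 2: 630 on hand, pool $14,468.00 (≈ $22.9651 each)
Jul 4, sell 366: 366/630 × $14,468.00 → $8,405.21
After Jul 6: 586 on hand, pool $14,177.19 (≈ $24.1932 each)
After Jul 8: 823 on hand, pool $19,651.89 (≈ $23.8784 each)
Jul 11, sell 574: 574/823 × $19,651.89 → $13,706.17
After Jul 12: 631 on hand, pool $15,877.72 (≈ $25.1628 each)
Jul 13, sell 306: 306/631 × $15,877.72 → $7,699.81
Total COGS = $8,405.21 + $13,706.17 + $7,699.81 = $29,811.19
Ending inventory (cost pool remaining) = $8,177.91

COGS = $29,811.19; ending inventory = $8,177.91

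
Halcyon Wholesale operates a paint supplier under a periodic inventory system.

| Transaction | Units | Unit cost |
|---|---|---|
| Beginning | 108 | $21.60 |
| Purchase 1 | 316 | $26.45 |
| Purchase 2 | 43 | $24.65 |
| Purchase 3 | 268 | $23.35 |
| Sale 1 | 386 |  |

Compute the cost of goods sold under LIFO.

COGS = $9,301.50

Sale 1 (386) [LIFO — newest first]: 268 @ $23.35 + 43 @ $24.65 + 75 @ $26.45 = $9,301.50
Ending inventory: 108 @ $21.60 + 241 @ $26.45 = $8,707.25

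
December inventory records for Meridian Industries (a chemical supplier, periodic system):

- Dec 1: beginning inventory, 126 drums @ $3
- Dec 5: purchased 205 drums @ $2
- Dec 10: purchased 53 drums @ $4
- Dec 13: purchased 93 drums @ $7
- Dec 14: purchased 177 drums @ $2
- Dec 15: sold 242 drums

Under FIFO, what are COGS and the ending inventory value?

Dec 15, 242 sold [FIFO — oldest first]: 126 @ $3 + 116 @ $2 = $610
Ending inventory: 89 @ $2 + 53 @ $4 + 93 @ $7 + 177 @ $2 = $1,395

COGS = $610; ending inventory = $1,395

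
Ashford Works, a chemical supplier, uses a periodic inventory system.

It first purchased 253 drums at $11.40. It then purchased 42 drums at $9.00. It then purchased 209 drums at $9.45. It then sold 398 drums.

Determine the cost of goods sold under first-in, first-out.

Sale 1 (398) [FIFO — oldest first]: 253 @ $11.40 + 42 @ $9.00 + 103 @ $9.45 = $4,235.55
Ending inventory: 106 @ $9.45 = $1,001.70

COGS = $4,235.55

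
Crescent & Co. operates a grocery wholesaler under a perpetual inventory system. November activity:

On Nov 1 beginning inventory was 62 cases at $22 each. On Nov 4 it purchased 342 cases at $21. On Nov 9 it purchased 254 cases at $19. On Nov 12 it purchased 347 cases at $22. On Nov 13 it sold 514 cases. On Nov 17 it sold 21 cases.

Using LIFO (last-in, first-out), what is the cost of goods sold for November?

Nov 13, 514 sold [LIFO — newest first]: 347 @ $22 + 167 @ $19 = $10,807
Nov 17, 21 sold [LIFO — newest first]: 21 @ $19 = $399
Total COGS = $10,807 + $399 = $11,206
Ending inventory: 62 @ $22 + 342 @ $21 + 66 @ $19 = $9,800
Check: goods available $21,006 = COGS $11,206 + ending $9,800

COGS = $11,206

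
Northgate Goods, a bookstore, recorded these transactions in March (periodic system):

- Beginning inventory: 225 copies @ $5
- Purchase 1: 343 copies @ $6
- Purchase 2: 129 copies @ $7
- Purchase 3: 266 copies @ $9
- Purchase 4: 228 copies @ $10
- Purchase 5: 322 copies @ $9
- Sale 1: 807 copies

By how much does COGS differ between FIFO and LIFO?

$2,415

FIFO COGS: 225 @ $5 + 343 @ $6 + 129 @ $7 + 110 @ $9 = $5,076
LIFO COGS: 322 @ $9 + 228 @ $10 + 257 @ $9 = $7,491
Difference = |$5,076 − $7,491| = $2,415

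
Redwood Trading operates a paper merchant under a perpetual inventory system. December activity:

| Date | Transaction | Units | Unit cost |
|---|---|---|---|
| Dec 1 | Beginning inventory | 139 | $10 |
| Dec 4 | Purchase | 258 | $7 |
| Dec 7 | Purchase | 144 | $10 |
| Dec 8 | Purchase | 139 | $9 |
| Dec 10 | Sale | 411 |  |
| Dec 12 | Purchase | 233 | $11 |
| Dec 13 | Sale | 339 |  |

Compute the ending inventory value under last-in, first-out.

Ending inventory = $1,558

Dec 10, 411 sold [LIFO — newest first]: 139 @ $9 + 144 @ $10 + 128 @ $7 = $3,587
Dec 13, 339 sold [LIFO — newest first]: 233 @ $11 + 106 @ $7 = $3,305
Total COGS = $3,587 + $3,305 = $6,892
Ending inventory: 139 @ $10 + 24 @ $7 = $1,558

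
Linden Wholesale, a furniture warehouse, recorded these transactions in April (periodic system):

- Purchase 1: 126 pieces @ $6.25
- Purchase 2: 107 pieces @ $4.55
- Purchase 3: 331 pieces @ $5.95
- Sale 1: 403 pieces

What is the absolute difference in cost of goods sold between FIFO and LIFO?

FIFO COGS: 126 @ $6.25 + 107 @ $4.55 + 170 @ $5.95 = $2,285.85
LIFO COGS: 331 @ $5.95 + 72 @ $4.55 = $2,297.05
Difference = |$2,285.85 − $2,297.05| = $11.20

$11.20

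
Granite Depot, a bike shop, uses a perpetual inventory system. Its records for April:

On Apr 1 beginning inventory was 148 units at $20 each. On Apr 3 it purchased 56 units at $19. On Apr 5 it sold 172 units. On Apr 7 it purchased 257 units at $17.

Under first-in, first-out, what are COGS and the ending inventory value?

Apr 5, 172 sold [FIFO — oldest first]: 148 @ $20 + 24 @ $19 = $3,416
Ending inventory: 32 @ $19 + 257 @ $17 = $4,977

COGS = $3,416; ending inventory = $4,977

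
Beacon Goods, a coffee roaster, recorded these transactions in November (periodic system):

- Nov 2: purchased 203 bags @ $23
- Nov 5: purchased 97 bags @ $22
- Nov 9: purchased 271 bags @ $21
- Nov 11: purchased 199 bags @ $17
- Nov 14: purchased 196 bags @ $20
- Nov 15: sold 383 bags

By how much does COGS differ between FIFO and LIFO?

$1,447

FIFO COGS: 203 @ $23 + 97 @ $22 + 83 @ $21 = $8,546
LIFO COGS: 196 @ $20 + 187 @ $17 = $7,099
Difference = |$8,546 − $7,099| = $1,447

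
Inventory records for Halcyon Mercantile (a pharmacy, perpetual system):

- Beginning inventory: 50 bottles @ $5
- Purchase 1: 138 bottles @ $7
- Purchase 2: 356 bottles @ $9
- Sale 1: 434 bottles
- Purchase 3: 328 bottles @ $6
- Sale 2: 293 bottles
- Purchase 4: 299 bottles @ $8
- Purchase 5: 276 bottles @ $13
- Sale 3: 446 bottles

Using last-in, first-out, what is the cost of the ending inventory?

Sale 1 (434) [LIFO — newest first]: 356 @ $9 + 78 @ $7 = $3,750
Sale 2 (293) [LIFO — newest first]: 293 @ $6 = $1,758
Sale 3 (446) [LIFO — newest first]: 276 @ $13 + 170 @ $8 = $4,948
Total COGS = $3,750 + $1,758 + $4,948 = $10,456
Ending inventory: 50 @ $5 + 60 @ $7 + 35 @ $6 + 129 @ $8 = $1,912

Ending inventory = $1,912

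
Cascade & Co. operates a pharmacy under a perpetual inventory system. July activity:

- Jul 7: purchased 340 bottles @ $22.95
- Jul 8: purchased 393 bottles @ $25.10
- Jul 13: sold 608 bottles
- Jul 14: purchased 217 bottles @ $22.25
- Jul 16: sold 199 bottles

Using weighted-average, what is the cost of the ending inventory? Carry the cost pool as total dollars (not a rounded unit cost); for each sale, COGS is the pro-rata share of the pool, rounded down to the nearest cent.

After Jul 7: 340 on hand, pool $7,803.00 (≈ $22.9500 each)
After Jul 8: 733 on hand, pool $17,667.30 (≈ $24.1027 each)
Jul 13, sell 608: 608/733 × $17,667.30 → $14,654.45
After Jul 14: 342 on hand, pool $7,841.10 (≈ $22.9272 each)
Jul 16, sell 199: 199/342 × $7,841.10 → $4,562.51
Total COGS = $14,654.45 + $4,562.51 = $19,216.96
Ending inventory (cost pool remaining) = $3,278.59

Ending inventory = $3,278.59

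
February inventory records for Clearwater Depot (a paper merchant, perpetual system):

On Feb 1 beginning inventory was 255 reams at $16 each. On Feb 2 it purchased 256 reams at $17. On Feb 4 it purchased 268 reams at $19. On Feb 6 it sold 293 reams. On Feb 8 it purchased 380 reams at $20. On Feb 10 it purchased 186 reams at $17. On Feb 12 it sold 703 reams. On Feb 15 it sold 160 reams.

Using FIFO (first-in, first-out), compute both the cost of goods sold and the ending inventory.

COGS = $21,064; ending inventory = $3,222

Feb 6, 293 sold [FIFO — oldest first]: 255 @ $16 + 38 @ $17 = $4,726
Feb 12, 703 sold [FIFO — oldest first]: 218 @ $17 + 268 @ $19 + 217 @ $20 = $13,138
Feb 15, 160 sold [FIFO — oldest first]: 160 @ $20 = $3,200
Total COGS = $4,726 + $13,138 + $3,200 = $21,064
Ending inventory: 3 @ $20 + 186 @ $17 = $3,222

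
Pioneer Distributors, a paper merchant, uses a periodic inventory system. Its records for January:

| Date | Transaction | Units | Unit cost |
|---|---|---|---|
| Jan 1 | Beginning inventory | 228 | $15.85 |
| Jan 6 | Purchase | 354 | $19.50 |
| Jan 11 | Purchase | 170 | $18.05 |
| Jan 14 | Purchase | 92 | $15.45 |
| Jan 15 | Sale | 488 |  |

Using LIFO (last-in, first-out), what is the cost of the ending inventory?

Jan 15, 488 sold [LIFO — newest first]: 92 @ $15.45 + 170 @ $18.05 + 226 @ $19.50 = $8,896.90
Ending inventory: 228 @ $15.85 + 128 @ $19.50 = $6,109.80

Ending inventory = $6,109.80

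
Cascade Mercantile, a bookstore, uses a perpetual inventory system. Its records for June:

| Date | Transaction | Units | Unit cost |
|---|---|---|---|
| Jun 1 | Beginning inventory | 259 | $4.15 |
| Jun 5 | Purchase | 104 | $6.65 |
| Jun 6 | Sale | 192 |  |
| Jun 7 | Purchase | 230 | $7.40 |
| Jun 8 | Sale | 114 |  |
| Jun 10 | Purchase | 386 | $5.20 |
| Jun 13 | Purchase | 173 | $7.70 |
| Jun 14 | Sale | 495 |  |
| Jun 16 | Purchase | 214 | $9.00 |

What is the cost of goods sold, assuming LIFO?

COGS = $4,906.90

Jun 6, 192 sold [LIFO — newest first]: 104 @ $6.65 + 88 @ $4.15 = $1,056.80
Jun 8, 114 sold [LIFO — newest first]: 114 @ $7.40 = $843.60
Jun 14, 495 sold [LIFO — newest first]: 173 @ $7.70 + 322 @ $5.20 = $3,006.50
Total COGS = $1,056.80 + $843.60 + $3,006.50 = $4,906.90
Ending inventory: 171 @ $4.15 + 116 @ $7.40 + 64 @ $5.20 + 214 @ $9.00 = $3,826.85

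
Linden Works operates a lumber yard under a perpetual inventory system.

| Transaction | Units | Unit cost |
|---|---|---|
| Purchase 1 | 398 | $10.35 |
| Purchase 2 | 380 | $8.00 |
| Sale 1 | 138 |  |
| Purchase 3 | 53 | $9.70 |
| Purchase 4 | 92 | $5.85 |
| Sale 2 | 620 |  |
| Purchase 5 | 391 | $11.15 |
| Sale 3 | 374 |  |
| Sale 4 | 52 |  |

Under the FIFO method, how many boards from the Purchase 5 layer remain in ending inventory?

130

Sale 1 (138) [FIFO — oldest first]: 138 @ $10.35 = $1,428.30
Sale 2 (620) [FIFO — oldest first]: 260 @ $10.35 + 360 @ $8.00 = $5,571.00
Sale 3 (374) [FIFO — oldest first]: 20 @ $8.00 + 53 @ $9.70 + 92 @ $5.85 + 209 @ $11.15 = $3,542.65
Sale 4 (52) [FIFO — oldest first]: 52 @ $11.15 = $579.80
Total COGS = $1,428.30 + $5,571.00 + $3,542.65 + $579.80 = $11,121.75
Ending inventory: 130 @ $11.15 = $1,449.50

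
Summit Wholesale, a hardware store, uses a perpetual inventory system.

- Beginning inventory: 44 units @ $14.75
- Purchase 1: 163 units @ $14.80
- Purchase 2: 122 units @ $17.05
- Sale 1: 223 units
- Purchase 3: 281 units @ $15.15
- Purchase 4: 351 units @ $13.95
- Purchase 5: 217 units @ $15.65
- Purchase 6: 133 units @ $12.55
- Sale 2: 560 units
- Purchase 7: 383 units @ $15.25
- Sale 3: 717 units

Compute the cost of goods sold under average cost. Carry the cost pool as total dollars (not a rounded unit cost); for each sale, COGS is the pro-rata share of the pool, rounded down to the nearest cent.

COGS = $22,316.61

After Beginning: 44 on hand, pool $649.00 (≈ $14.7500 each)
After Purchase 1: 207 on hand, pool $3,061.40 (≈ $14.7894 each)
After Purchase 2: 329 on hand, pool $5,141.50 (≈ $15.6277 each)
Sale 1, sell 223: 223/329 × $5,141.50 → $3,484.96
After Purchase 3: 387 on hand, pool $5,913.69 (≈ $15.2809 each)
After Purchase 4: 738 on hand, pool $10,810.14 (≈ $14.6479 each)
After Purchase 5: 955 on hand, pool $14,206.19 (≈ $14.8756 each)
After Purchase 6: 1088 on hand, pool $15,875.34 (≈ $14.5913 each)
Sale 2, sell 560: 560/1088 × $15,875.34 → $8,171.13
After Purchase 7: 911 on hand, pool $13,544.96 (≈ $14.8682 each)
Sale 3, sell 717: 717/911 × $13,544.96 → $10,660.52
Total COGS = $3,484.96 + $8,171.13 + $10,660.52 = $22,316.61
Ending inventory (cost pool remaining) = $2,884.44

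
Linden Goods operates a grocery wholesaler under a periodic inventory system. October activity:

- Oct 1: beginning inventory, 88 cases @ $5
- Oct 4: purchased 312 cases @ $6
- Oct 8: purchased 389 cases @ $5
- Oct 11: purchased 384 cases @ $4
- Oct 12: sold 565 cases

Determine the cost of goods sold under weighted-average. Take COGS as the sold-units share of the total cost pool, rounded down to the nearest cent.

Oct 12, sell 565: 565/1173 × $5,793.00 → $2,790.31
Ending inventory (cost pool remaining) = $3,002.69

COGS = $2,790.31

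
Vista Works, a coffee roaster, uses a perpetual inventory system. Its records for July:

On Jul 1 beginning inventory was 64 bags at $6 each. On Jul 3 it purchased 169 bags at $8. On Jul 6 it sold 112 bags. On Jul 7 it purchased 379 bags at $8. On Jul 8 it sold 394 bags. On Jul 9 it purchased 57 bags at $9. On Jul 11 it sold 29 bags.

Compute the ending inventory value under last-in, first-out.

Jul 6, 112 sold [LIFO — newest first]: 112 @ $8 = $896
Jul 8, 394 sold [LIFO — newest first]: 379 @ $8 + 15 @ $8 = $3,152
Jul 11, 29 sold [LIFO — newest first]: 29 @ $9 = $261
Total COGS = $896 + $3,152 + $261 = $4,309
Ending inventory: 64 @ $6 + 42 @ $8 + 28 @ $9 = $972

Ending inventory = $972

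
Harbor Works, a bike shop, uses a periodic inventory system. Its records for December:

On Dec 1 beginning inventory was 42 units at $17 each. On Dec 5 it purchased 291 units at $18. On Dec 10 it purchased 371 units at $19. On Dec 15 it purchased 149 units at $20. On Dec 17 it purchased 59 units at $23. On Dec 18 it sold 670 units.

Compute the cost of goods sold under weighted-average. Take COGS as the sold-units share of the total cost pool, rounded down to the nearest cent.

Dec 18, sell 670: 670/912 × $17,338.00 → $12,737.34
Ending inventory (cost pool remaining) = $4,600.66

COGS = $12,737.34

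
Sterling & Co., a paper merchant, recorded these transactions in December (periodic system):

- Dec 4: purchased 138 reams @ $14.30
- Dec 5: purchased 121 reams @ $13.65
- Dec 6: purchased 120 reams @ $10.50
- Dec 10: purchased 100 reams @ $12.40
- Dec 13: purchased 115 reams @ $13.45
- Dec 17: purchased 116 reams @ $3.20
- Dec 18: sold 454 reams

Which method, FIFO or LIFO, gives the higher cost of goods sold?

FIFO

FIFO COGS: 138 @ $14.30 + 121 @ $13.65 + 120 @ $10.50 + 75 @ $12.40 = $5,815.05
LIFO COGS: 116 @ $3.20 + 115 @ $13.45 + 100 @ $12.40 + 120 @ $10.50 + 3 @ $13.65 = $4,458.90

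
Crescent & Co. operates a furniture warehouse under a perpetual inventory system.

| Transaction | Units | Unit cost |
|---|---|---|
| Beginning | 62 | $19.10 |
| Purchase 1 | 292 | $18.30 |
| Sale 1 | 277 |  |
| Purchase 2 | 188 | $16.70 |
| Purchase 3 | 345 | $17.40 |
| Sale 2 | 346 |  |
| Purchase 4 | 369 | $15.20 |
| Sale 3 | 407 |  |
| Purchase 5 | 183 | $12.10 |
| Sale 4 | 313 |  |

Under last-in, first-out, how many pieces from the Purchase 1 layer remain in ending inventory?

Sale 1 (277) [LIFO — newest first]: 277 @ $18.30 = $5,069.10
Sale 2 (346) [LIFO — newest first]: 345 @ $17.40 + 1 @ $16.70 = $6,019.70
Sale 3 (407) [LIFO — newest first]: 369 @ $15.20 + 38 @ $16.70 = $6,243.40
Sale 4 (313) [LIFO — newest first]: 183 @ $12.10 + 130 @ $16.70 = $4,385.30
Total COGS = $5,069.10 + $6,019.70 + $6,243.40 + $4,385.30 = $21,717.50
Ending inventory: 62 @ $19.10 + 15 @ $18.30 + 19 @ $16.70 = $1,776.00

15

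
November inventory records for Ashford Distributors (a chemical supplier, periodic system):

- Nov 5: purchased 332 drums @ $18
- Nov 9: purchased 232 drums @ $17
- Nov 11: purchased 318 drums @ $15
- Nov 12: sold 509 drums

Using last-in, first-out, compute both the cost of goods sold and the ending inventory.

COGS = $8,017; ending inventory = $6,673

Nov 12, 509 sold [LIFO — newest first]: 318 @ $15 + 191 @ $17 = $8,017
Ending inventory: 332 @ $18 + 41 @ $17 = $6,673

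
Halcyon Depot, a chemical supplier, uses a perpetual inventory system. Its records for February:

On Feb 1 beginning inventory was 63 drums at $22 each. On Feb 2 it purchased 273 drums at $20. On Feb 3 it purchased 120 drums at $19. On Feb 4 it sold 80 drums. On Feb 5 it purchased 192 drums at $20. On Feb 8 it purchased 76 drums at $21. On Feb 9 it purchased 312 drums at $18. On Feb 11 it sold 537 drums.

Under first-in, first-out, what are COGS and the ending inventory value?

Feb 4, 80 sold [FIFO — oldest first]: 63 @ $22 + 17 @ $20 = $1,726
Feb 11, 537 sold [FIFO — oldest first]: 256 @ $20 + 120 @ $19 + 161 @ $20 = $10,620
Total COGS = $1,726 + $10,620 = $12,346
Ending inventory: 31 @ $20 + 76 @ $21 + 312 @ $18 = $7,832
Check: goods available $20,178 = COGS $12,346 + ending $7,832

COGS = $12,346; ending inventory = $7,832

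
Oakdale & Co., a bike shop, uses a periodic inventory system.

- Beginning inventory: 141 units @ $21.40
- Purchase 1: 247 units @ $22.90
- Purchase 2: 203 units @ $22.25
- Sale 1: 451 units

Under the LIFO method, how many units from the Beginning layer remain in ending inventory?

140

Sale 1 (451) [LIFO — newest first]: 203 @ $22.25 + 247 @ $22.90 + 1 @ $21.40 = $10,194.45
Ending inventory: 140 @ $21.40 = $2,996.00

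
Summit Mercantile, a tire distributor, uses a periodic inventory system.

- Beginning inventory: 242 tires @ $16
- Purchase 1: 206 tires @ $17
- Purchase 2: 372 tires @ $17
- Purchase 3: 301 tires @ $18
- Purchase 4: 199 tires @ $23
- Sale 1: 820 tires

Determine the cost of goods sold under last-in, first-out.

COGS = $15,435

Sale 1 (820) [LIFO — newest first]: 199 @ $23 + 301 @ $18 + 320 @ $17 = $15,435
Ending inventory: 242 @ $16 + 206 @ $17 + 52 @ $17 = $8,258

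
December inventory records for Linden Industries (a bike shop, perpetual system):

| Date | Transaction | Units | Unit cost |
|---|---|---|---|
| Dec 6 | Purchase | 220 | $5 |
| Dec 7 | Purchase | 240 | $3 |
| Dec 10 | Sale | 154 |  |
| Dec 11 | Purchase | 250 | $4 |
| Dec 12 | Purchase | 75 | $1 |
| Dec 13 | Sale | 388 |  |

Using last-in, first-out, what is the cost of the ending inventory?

Ending inventory = $1,169

Dec 10, 154 sold [LIFO — newest first]: 154 @ $3 = $462
Dec 13, 388 sold [LIFO — newest first]: 75 @ $1 + 250 @ $4 + 63 @ $3 = $1,264
Total COGS = $462 + $1,264 = $1,726
Ending inventory: 220 @ $5 + 23 @ $3 = $1,169
Check: goods available $2,895 = COGS $1,726 + ending $1,169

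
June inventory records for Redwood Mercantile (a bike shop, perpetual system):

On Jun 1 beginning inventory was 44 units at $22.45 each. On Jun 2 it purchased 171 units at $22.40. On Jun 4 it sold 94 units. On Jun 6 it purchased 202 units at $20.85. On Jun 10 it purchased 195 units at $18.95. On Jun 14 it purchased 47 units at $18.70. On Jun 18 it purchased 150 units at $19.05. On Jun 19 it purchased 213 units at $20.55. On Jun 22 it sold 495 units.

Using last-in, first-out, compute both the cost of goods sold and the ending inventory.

Jun 4, 94 sold [LIFO — newest first]: 94 @ $22.40 = $2,105.60
Jun 22, 495 sold [LIFO — newest first]: 213 @ $20.55 + 150 @ $19.05 + 47 @ $18.70 + 85 @ $18.95 = $9,724.30
Total COGS = $2,105.60 + $9,724.30 = $11,829.90
Ending inventory: 44 @ $22.45 + 77 @ $22.40 + 202 @ $20.85 + 110 @ $18.95 = $9,008.80
Check: goods available $20,838.70 = COGS $11,829.90 + ending $9,008.80

COGS = $11,829.90; ending inventory = $9,008.80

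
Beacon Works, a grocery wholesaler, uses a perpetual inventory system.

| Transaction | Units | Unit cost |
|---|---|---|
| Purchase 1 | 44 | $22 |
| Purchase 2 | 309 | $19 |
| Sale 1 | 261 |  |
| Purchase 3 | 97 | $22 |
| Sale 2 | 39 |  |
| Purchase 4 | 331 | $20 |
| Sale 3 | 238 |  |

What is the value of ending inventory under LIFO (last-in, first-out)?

Sale 1 (261) [LIFO — newest first]: 261 @ $19 = $4,959
Sale 2 (39) [LIFO — newest first]: 39 @ $22 = $858
Sale 3 (238) [LIFO — newest first]: 238 @ $20 = $4,760
Total COGS = $4,959 + $858 + $4,760 = $10,577
Ending inventory: 44 @ $22 + 48 @ $19 + 58 @ $22 + 93 @ $20 = $5,016
Check: goods available $15,593 = COGS $10,577 + ending $5,016

Ending inventory = $5,016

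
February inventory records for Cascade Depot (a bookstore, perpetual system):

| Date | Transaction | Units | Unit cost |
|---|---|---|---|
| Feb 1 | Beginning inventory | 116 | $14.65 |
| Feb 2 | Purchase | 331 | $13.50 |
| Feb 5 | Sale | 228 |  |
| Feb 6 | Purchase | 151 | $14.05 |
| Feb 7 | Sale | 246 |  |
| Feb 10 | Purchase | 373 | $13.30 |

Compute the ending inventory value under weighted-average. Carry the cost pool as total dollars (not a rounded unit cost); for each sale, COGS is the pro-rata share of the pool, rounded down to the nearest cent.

Ending inventory = $6,684.64

After Feb 1: 116 on hand, pool $1,699.40 (≈ $14.6500 each)
After Feb 2: 447 on hand, pool $6,167.90 (≈ $13.7984 each)
Feb 5, sell 228: 228/447 × $6,167.90 → $3,146.04
After Feb 6: 370 on hand, pool $5,143.41 (≈ $13.9011 each)
Feb 7, sell 246: 246/370 × $5,143.41 → $3,419.67
After Feb 10: 497 on hand, pool $6,684.64 (≈ $13.4500 each)
Total COGS = $3,146.04 + $3,419.67 = $6,565.71
Ending inventory (cost pool remaining) = $6,684.64
Check: goods available $13,250.35 = COGS $6,565.71 + ending $6,684.64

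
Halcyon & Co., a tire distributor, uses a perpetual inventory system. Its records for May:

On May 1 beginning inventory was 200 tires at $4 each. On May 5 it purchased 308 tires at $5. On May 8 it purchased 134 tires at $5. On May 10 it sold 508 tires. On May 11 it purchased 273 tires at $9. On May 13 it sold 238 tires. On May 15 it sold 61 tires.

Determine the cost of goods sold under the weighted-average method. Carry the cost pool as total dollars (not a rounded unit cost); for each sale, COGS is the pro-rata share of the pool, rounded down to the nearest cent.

COGS = $4,648.30

After May 1: 200 on hand, pool $800.00 (≈ $4.0000 each)
After May 5: 508 on hand, pool $2,340.00 (≈ $4.6063 each)
After May 8: 642 on hand, pool $3,010.00 (≈ $4.6885 each)
May 10, sell 508: 508/642 × $3,010.00 → $2,381.74
After May 11: 407 on hand, pool $3,085.26 (≈ $7.5805 each)
May 13, sell 238: 238/407 × $3,085.26 → $1,804.15
May 15, sell 61: 61/169 × $1,281.11 → $462.41
Total COGS = $2,381.74 + $1,804.15 + $462.41 = $4,648.30
Ending inventory (cost pool remaining) = $818.70
Check: goods available $5,467.00 = COGS $4,648.30 + ending $818.70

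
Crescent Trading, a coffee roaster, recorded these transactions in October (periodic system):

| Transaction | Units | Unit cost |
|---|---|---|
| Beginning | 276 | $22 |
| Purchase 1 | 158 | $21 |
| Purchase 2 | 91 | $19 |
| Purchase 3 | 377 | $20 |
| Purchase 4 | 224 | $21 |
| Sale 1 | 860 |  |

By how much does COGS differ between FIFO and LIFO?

$308

FIFO COGS: 276 @ $22 + 158 @ $21 + 91 @ $19 + 335 @ $20 = $17,819
LIFO COGS: 224 @ $21 + 377 @ $20 + 91 @ $19 + 158 @ $21 + 10 @ $22 = $17,511
Difference = |$17,819 − $17,511| = $308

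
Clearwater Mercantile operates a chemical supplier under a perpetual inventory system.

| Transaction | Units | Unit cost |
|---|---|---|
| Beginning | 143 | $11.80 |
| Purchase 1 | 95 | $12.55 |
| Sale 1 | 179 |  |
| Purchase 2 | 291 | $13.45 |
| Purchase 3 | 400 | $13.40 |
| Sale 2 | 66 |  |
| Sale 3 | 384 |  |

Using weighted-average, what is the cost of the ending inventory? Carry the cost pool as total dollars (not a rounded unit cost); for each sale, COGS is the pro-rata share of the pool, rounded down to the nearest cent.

After Beginning: 143 on hand, pool $1,687.40 (≈ $11.8000 each)
After Purchase 1: 238 on hand, pool $2,879.65 (≈ $12.0994 each)
Sale 1, sell 179: 179/238 × $2,879.65 → $2,165.78
After Purchase 2: 350 on hand, pool $4,627.82 (≈ $13.2223 each)
After Purchase 3: 750 on hand, pool $9,987.82 (≈ $13.3171 each)
Sale 2, sell 66: 66/750 × $9,987.82 → $878.92
Sale 3, sell 384: 384/684 × $9,108.90 → $5,113.76
Total COGS = $2,165.78 + $878.92 + $5,113.76 = $8,158.46
Ending inventory (cost pool remaining) = $3,995.14
Check: goods available $12,153.60 = COGS $8,158.46 + ending $3,995.14

Ending inventory = $3,995.14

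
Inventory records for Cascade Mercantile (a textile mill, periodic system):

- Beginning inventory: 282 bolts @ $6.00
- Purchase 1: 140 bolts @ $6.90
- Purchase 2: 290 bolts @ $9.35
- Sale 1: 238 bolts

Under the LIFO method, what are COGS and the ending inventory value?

COGS = $2,225.30; ending inventory = $3,144.20

Sale 1 (238) [LIFO — newest first]: 238 @ $9.35 = $2,225.30
Ending inventory: 282 @ $6.00 + 140 @ $6.90 + 52 @ $9.35 = $3,144.20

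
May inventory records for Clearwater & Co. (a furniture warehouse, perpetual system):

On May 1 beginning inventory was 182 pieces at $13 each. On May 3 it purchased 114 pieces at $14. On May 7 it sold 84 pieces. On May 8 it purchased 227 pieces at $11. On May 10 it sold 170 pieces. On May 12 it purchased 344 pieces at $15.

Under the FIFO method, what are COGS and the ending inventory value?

May 7, 84 sold [FIFO — oldest first]: 84 @ $13 = $1,092
May 10, 170 sold [FIFO — oldest first]: 98 @ $13 + 72 @ $14 = $2,282
Total COGS = $1,092 + $2,282 = $3,374
Ending inventory: 42 @ $14 + 227 @ $11 + 344 @ $15 = $8,245

COGS = $3,374; ending inventory = $8,245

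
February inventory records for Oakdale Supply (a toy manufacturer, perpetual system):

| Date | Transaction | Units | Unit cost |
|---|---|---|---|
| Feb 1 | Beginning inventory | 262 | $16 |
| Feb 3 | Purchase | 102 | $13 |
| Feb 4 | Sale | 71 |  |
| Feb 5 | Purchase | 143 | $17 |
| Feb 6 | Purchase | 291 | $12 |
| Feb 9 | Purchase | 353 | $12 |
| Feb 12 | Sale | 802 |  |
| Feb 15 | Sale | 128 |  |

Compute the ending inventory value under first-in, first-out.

Feb 4, 71 sold [FIFO — oldest first]: 71 @ $16 = $1,136
Feb 12, 802 sold [FIFO — oldest first]: 191 @ $16 + 102 @ $13 + 143 @ $17 + 291 @ $12 + 75 @ $12 = $11,205
Feb 15, 128 sold [FIFO — oldest first]: 128 @ $12 = $1,536
Total COGS = $1,136 + $11,205 + $1,536 = $13,877
Ending inventory: 150 @ $12 = $1,800

Ending inventory = $1,800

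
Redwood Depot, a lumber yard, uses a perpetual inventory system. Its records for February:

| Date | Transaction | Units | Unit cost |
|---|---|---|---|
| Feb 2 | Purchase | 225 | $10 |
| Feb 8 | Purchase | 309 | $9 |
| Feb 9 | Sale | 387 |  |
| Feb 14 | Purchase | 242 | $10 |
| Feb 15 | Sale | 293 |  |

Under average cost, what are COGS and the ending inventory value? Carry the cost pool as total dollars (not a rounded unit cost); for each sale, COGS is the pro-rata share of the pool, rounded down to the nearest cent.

After Feb 2: 225 on hand, pool $2,250.00 (≈ $10.0000 each)
After Feb 8: 534 on hand, pool $5,031.00 (≈ $9.4213 each)
Feb 9, sell 387: 387/534 × $5,031.00 → $3,646.06
After Feb 14: 389 on hand, pool $3,804.94 (≈ $9.7813 each)
Feb 15, sell 293: 293/389 × $3,804.94 → $2,865.93
Total COGS = $3,646.06 + $2,865.93 = $6,511.99
Ending inventory (cost pool remaining) = $939.01
Check: goods available $7,451.00 = COGS $6,511.99 + ending $939.01

COGS = $6,511.99; ending inventory = $939.01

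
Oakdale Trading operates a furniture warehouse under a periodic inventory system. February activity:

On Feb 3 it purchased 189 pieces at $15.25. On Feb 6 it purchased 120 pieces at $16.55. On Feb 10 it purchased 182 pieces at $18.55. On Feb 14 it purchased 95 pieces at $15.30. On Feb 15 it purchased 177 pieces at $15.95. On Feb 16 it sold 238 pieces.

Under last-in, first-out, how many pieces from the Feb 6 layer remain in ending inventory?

Feb 16, 238 sold [LIFO — newest first]: 177 @ $15.95 + 61 @ $15.30 = $3,756.45
Ending inventory: 189 @ $15.25 + 120 @ $16.55 + 182 @ $18.55 + 34 @ $15.30 = $8,764.55
Check: goods available $12,521.00 = COGS $3,756.45 + ending $8,764.55

120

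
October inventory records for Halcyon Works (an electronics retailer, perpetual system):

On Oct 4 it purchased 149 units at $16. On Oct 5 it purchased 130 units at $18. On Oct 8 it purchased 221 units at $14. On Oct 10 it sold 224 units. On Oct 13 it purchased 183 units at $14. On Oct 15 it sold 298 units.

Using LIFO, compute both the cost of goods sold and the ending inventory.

Oct 10, 224 sold [LIFO — newest first]: 221 @ $14 + 3 @ $18 = $3,148
Oct 15, 298 sold [LIFO — newest first]: 183 @ $14 + 115 @ $18 = $4,632
Total COGS = $3,148 + $4,632 = $7,780
Ending inventory: 149 @ $16 + 12 @ $18 = $2,600
Check: goods available $10,380 = COGS $7,780 + ending $2,600

COGS = $7,780; ending inventory = $2,600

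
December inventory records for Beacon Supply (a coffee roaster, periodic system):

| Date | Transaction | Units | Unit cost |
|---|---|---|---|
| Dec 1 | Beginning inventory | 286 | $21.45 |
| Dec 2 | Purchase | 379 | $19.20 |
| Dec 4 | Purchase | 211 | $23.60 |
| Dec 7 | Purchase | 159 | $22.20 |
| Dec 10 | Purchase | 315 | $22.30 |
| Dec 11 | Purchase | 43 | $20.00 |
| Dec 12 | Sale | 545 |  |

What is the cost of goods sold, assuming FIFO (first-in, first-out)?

COGS = $11,107.50

Dec 12, 545 sold [FIFO — oldest first]: 286 @ $21.45 + 259 @ $19.20 = $11,107.50
Ending inventory: 120 @ $19.20 + 211 @ $23.60 + 159 @ $22.20 + 315 @ $22.30 + 43 @ $20.00 = $18,697.90
Check: goods available $29,805.40 = COGS $11,107.50 + ending $18,697.90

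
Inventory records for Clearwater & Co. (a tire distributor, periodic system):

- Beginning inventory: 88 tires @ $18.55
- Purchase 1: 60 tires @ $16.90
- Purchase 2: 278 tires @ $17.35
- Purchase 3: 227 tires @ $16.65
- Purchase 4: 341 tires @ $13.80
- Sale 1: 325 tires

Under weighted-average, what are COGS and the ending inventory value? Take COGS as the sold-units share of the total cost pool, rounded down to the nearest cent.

COGS = $5,216.69; ending inventory = $10,738.36

Sale 1, sell 325: 325/994 × $15,955.05 → $5,216.69
Ending inventory (cost pool remaining) = $10,738.36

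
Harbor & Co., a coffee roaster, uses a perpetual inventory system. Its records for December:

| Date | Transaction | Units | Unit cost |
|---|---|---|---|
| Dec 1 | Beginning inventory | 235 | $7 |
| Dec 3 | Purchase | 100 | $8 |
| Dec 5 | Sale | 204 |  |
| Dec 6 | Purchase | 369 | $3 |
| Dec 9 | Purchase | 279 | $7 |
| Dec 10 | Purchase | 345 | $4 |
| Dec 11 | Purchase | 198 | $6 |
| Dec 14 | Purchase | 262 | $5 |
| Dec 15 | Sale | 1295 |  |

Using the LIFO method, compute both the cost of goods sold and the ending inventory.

Dec 5, 204 sold [LIFO — newest first]: 100 @ $8 + 104 @ $7 = $1,528
Dec 15, 1295 sold [LIFO — newest first]: 262 @ $5 + 198 @ $6 + 345 @ $4 + 279 @ $7 + 211 @ $3 = $6,464
Total COGS = $1,528 + $6,464 = $7,992
Ending inventory: 131 @ $7 + 158 @ $3 = $1,391
Check: goods available $9,383 = COGS $7,992 + ending $1,391

COGS = $7,992; ending inventory = $1,391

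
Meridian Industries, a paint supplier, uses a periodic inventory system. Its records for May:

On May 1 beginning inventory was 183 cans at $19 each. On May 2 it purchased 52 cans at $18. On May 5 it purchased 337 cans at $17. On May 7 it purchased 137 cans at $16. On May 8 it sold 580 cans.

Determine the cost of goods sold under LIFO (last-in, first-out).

COGS = $9,883

May 8, 580 sold [LIFO — newest first]: 137 @ $16 + 337 @ $17 + 52 @ $18 + 54 @ $19 = $9,883
Ending inventory: 129 @ $19 = $2,451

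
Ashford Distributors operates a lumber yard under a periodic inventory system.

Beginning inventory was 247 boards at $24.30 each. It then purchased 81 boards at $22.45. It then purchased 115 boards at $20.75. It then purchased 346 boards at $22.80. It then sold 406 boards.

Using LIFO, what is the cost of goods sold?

COGS = $9,133.80

Sale 1 (406) [LIFO — newest first]: 346 @ $22.80 + 60 @ $20.75 = $9,133.80
Ending inventory: 247 @ $24.30 + 81 @ $22.45 + 55 @ $20.75 = $8,961.80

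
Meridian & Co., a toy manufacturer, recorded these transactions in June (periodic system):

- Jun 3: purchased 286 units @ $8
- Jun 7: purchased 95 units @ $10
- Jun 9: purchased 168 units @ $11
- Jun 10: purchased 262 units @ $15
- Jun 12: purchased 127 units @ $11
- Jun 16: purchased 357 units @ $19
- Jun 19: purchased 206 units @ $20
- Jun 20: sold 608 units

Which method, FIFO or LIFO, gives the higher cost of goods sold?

LIFO

FIFO COGS: 286 @ $8 + 95 @ $10 + 168 @ $11 + 59 @ $15 = $5,971
LIFO COGS: 206 @ $20 + 357 @ $19 + 45 @ $11 = $11,398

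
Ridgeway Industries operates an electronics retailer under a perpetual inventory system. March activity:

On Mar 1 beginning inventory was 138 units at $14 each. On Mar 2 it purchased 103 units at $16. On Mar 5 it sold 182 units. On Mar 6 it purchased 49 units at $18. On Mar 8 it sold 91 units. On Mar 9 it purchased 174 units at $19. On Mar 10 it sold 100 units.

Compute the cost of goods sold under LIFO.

Mar 5, 182 sold [LIFO — newest first]: 103 @ $16 + 79 @ $14 = $2,754
Mar 8, 91 sold [LIFO — newest first]: 49 @ $18 + 42 @ $14 = $1,470
Mar 10, 100 sold [LIFO — newest first]: 100 @ $19 = $1,900
Total COGS = $2,754 + $1,470 + $1,900 = $6,124
Ending inventory: 17 @ $14 + 74 @ $19 = $1,644
Check: goods available $7,768 = COGS $6,124 + ending $1,644

COGS = $6,124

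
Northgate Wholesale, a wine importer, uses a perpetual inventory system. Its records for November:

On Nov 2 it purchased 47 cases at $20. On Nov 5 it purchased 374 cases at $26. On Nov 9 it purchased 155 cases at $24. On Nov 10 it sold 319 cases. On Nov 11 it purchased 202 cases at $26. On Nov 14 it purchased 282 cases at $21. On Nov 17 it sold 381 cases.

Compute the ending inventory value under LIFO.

Nov 10, 319 sold [LIFO — newest first]: 155 @ $24 + 164 @ $26 = $7,984
Nov 17, 381 sold [LIFO — newest first]: 282 @ $21 + 99 @ $26 = $8,496
Total COGS = $7,984 + $8,496 = $16,480
Ending inventory: 47 @ $20 + 210 @ $26 + 103 @ $26 = $9,078

Ending inventory = $9,078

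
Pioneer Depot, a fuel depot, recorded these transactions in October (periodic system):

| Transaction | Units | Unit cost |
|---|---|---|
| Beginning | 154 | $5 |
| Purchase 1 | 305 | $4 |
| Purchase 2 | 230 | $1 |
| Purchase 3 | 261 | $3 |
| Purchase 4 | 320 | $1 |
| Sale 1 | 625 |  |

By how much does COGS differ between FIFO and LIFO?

FIFO COGS: 154 @ $5 + 305 @ $4 + 166 @ $1 = $2,156
LIFO COGS: 320 @ $1 + 261 @ $3 + 44 @ $1 = $1,147
Difference = |$2,156 − $1,147| = $1,009

$1,009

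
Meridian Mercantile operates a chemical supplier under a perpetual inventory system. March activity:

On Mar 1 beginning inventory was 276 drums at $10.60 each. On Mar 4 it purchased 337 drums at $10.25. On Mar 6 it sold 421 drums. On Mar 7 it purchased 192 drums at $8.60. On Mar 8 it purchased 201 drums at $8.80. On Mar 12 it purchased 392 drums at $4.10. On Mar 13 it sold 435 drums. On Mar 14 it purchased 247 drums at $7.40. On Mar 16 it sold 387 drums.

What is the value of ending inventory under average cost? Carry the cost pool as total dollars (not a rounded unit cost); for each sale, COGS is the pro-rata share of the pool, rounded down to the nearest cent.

Ending inventory = $2,917.05

After Mar 1: 276 on hand, pool $2,925.60 (≈ $10.6000 each)
After Mar 4: 613 on hand, pool $6,379.85 (≈ $10.4076 each)
Mar 6, sell 421: 421/613 × $6,379.85 → $4,381.59
After Mar 7: 384 on hand, pool $3,649.46 (≈ $9.5038 each)
After Mar 8: 585 on hand, pool $5,418.26 (≈ $9.2620 each)
After Mar 12: 977 on hand, pool $7,025.46 (≈ $7.1908 each)
Mar 13, sell 435: 435/977 × $7,025.46 → $3,128.01
After Mar 14: 789 on hand, pool $5,725.25 (≈ $7.2563 each)
Mar 16, sell 387: 387/789 × $5,725.25 → $2,808.20
Total COGS = $4,381.59 + $3,128.01 + $2,808.20 = $10,317.80
Ending inventory (cost pool remaining) = $2,917.05
Check: goods available $13,234.85 = COGS $10,317.80 + ending $2,917.05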